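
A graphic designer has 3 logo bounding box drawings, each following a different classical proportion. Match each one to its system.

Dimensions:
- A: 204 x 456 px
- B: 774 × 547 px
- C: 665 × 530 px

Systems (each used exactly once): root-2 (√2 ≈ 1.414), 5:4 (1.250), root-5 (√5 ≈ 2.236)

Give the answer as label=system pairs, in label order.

A = 456/204 ≈ 2.235 → root-5 (2.236)
B = 774/547 ≈ 1.415 → root-2 (1.414)
C = 665/530 ≈ 1.255 → 5:4 (1.250)

A=root-5, B=root-2, C=5:4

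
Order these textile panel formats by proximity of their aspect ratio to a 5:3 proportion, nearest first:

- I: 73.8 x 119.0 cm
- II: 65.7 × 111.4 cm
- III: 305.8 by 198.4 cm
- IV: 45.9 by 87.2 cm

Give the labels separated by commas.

II, I, III, IV

Ratios: I = 119.0 / 73.8 ≈ 1.612; II = 111.4 / 65.7 ≈ 1.696; III = 305.8 / 198.4 ≈ 1.541; IV = 87.2 / 45.9 ≈ 1.900.
|Δ from 1.667|: I 0.055; II 0.029; III 0.126; IV 0.233.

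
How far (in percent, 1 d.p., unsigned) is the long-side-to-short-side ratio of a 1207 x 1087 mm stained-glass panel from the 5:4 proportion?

11.2%

Ratio = 1207 / 1087 ≈ 1.1104.
Ideal 5:4 = 1.2500. |1.1104 − 1.2500| / 1.2500 ≈ 11.17% → 11.2%.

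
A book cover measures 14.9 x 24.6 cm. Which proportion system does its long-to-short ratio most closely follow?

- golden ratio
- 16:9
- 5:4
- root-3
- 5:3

24.6/14.9 ≈ 1.651. Nearest candidates are 5:3 (1.667, off by 0.016) and golden ratio (1.618, off by 0.033).

5:3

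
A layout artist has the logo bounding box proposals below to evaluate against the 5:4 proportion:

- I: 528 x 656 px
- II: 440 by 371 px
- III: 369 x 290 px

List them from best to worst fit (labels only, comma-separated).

I, III, II

I: 656/528 ≈ 1.242 → |1.242 − 1.250| = 0.008
II: 440/371 ≈ 1.186 → |1.186 − 1.250| = 0.064
III: 369/290 ≈ 1.272 → |1.272 − 1.250| = 0.022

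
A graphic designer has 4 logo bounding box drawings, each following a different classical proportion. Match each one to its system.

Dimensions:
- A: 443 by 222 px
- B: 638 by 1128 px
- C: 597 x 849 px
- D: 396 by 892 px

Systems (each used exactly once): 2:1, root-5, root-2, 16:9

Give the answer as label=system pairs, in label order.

Ratios: A ≈ 1.995; B ≈ 1.768; C ≈ 1.422; D ≈ 2.253.
Targets: 2:1 ≈ 2.000; root-5 ≈ 2.236; root-2 ≈ 1.414; 16:9 ≈ 1.778.

A=2:1, B=16:9, C=root-2, D=root-5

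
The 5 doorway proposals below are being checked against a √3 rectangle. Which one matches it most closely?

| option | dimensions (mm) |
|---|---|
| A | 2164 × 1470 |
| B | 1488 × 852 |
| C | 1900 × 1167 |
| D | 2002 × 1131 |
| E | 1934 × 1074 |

Target root-3 ≈ 1.732.
A: 1.472 (Δ0.260)  B: 1.746 (Δ0.014)  C: 1.628 (Δ0.104)  D: 1.770 (Δ0.038)  E: 1.801 (Δ0.069)

B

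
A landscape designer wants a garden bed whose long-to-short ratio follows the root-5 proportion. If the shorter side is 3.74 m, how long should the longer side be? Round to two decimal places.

root-5 ≈ 2.23607.
Longer side = 3.74 × 2.23607 ≈ 8.3629 → 8.36 m.

8.36 m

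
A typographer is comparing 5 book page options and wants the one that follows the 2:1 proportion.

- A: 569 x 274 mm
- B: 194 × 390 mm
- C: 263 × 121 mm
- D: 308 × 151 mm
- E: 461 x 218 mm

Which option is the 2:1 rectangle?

Ratios (long/short): A ≈ 2.077; B ≈ 2.010; C ≈ 2.174; D ≈ 2.040; E ≈ 2.115.
2:1 ≈ 2.000; option B is nearest (Δ 0.010).

B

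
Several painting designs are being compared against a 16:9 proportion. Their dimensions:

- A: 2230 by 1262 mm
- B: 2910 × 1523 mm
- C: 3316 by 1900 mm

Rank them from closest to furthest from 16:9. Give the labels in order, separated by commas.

A: 2230/1262 ≈ 1.767 → |1.767 − 1.778| = 0.011
B: 2910/1523 ≈ 1.911 → |1.911 − 1.778| = 0.133
C: 3316/1900 ≈ 1.745 → |1.745 − 1.778| = 0.033

A, C, B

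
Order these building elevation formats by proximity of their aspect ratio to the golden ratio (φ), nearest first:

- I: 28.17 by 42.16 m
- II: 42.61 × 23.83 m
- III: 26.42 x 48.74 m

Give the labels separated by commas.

I, II, III

Ratios: I = 42.16 / 28.17 ≈ 1.497; II = 42.61 / 23.83 ≈ 1.788; III = 48.74 / 26.42 ≈ 1.845.
|Δ from 1.618|: I 0.121; II 0.170; III 0.227.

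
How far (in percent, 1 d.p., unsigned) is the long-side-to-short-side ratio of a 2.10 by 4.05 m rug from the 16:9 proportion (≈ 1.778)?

8.5%

Ratio = 4.05 / 2.10 ≈ 1.9286.
Ideal 16:9 ≈ 1.7778. |1.9286 − 1.7778| / 1.7778 ≈ 8.48% → 8.5%.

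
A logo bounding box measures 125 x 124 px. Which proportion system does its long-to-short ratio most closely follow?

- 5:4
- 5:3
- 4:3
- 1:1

125/124 ≈ 1.008. Nearest candidates are 1:1 (1.000, off by 0.008) and 5:4 (1.250, off by 0.242).

1:1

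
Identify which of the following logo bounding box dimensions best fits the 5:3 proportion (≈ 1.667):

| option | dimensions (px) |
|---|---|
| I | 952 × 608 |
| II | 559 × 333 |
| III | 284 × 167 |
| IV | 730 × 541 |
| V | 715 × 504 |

Ratios (long/short): I ≈ 1.566; II ≈ 1.679; III ≈ 1.701; IV ≈ 1.349; V ≈ 1.419.
5:3 ≈ 1.667; option II is nearest (Δ 0.012).

II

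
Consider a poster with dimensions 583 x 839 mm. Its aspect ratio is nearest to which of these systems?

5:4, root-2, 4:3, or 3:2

root-2

Ratio = 839 / 583 ≈ 1.439.
Distances: 5:4 1.250 (Δ 0.189); root-2 1.414 (Δ 0.025); 4:3 1.333 (Δ 0.106); 3:2 1.500 (Δ 0.061).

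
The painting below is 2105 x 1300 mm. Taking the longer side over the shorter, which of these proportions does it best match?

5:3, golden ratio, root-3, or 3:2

Ratio = 2105 / 1300 ≈ 1.619.
Distances: 5:3 1.667 (Δ 0.048); golden ratio 1.618 (Δ 0.001); root-3 1.732 (Δ 0.113); 3:2 1.500 (Δ 0.119).

golden ratio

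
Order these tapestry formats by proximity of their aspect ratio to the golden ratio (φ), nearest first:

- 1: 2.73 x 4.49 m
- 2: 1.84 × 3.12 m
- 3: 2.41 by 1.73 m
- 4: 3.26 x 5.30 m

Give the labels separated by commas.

1: 4.49/2.73 ≈ 1.645 → |1.645 − 1.618| = 0.027
2: 3.12/1.84 ≈ 1.696 → |1.696 − 1.618| = 0.078
3: 2.41/1.73 ≈ 1.393 → |1.393 − 1.618| = 0.225
4: 5.30/3.26 ≈ 1.626 → |1.626 − 1.618| = 0.008

4, 1, 2, 3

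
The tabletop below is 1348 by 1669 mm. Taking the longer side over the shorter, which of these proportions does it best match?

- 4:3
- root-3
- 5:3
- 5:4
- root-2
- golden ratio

1669/1348 ≈ 1.238. Nearest candidates are 5:4 (1.250, off by 0.012) and 4:3 (1.333, off by 0.095).

5:4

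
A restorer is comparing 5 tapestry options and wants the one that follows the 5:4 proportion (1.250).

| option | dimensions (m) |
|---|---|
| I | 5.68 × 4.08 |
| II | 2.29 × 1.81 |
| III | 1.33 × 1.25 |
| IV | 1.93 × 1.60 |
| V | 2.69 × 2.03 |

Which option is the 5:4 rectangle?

II

Ratios (long/short): I ≈ 1.392; II ≈ 1.265; III ≈ 1.064; IV ≈ 1.206; V ≈ 1.325.
5:4 ≈ 1.250; option II is nearest (Δ 0.015).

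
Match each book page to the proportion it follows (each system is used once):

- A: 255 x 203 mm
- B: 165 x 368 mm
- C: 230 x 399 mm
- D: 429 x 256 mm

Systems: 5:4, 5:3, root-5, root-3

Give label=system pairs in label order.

A=5:4, B=root-5, C=root-3, D=5:3

Ratios: A ≈ 1.256; B ≈ 2.230; C ≈ 1.735; D ≈ 1.676.
Targets: 5:4 ≈ 1.250; 5:3 ≈ 1.667; root-5 ≈ 2.236; root-3 ≈ 1.732.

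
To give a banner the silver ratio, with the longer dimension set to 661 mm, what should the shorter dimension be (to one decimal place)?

silver ratio ≈ 2.41421.
Shorter side = 661 ÷ 2.41421 ≈ 273.796 → 273.8 mm.

273.8 mm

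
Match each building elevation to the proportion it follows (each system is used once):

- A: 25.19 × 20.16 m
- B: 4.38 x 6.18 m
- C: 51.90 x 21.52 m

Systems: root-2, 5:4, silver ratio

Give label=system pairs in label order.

A = 25.19/20.16 ≈ 1.250 → 5:4 (1.250)
B = 6.18/4.38 ≈ 1.411 → root-2 (1.414)
C = 51.90/21.52 ≈ 2.412 → silver ratio (2.414)

A=5:4, B=root-2, C=silver ratio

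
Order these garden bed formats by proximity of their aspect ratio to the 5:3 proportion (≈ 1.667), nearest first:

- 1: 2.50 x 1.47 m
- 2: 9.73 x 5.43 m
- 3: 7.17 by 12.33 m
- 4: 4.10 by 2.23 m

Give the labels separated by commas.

Ratios: 1 = 2.50 / 1.47 ≈ 1.701; 2 = 9.73 / 5.43 ≈ 1.792; 3 = 12.33 / 7.17 ≈ 1.720; 4 = 4.10 / 2.23 ≈ 1.839.
|Δ from 1.667|: 1 0.034; 2 0.125; 3 0.053; 4 0.172.

1, 3, 2, 4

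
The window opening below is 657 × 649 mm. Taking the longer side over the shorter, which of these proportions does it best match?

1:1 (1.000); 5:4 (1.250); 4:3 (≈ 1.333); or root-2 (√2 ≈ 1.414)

657/649 ≈ 1.012. Nearest candidates are 1:1 (1.000, off by 0.012) and 5:4 (1.250, off by 0.238).

1:1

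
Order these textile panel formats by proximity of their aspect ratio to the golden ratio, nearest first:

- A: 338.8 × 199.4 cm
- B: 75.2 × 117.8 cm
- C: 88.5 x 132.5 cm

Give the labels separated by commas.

B, A, C

A: 338.8/199.4 ≈ 1.699 → |1.699 − 1.618| = 0.081
B: 117.8/75.2 ≈ 1.566 → |1.566 − 1.618| = 0.052
C: 132.5/88.5 ≈ 1.497 → |1.497 − 1.618| = 0.121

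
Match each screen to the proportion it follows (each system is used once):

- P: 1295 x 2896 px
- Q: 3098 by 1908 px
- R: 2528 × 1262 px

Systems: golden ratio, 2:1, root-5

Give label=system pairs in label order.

P = 2896/1295 ≈ 2.236 → root-5 (2.236)
Q = 3098/1908 ≈ 1.624 → golden ratio (1.618)
R = 2528/1262 ≈ 2.003 → 2:1 (2.000)

P=root-5, Q=golden ratio, R=2:1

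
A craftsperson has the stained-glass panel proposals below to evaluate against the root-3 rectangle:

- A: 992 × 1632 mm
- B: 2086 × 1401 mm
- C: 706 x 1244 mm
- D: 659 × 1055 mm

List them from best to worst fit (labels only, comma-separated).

Ratios: A = 1632 / 992 ≈ 1.645; B = 2086 / 1401 ≈ 1.489; C = 1244 / 706 ≈ 1.762; D = 1055 / 659 ≈ 1.601.
|Δ from 1.732|: A 0.087; B 0.243; C 0.030; D 0.131.

C, A, D, B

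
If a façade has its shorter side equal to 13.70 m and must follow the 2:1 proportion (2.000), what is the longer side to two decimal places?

2:1 = 2.00000.
Longer side = 13.70 × 2.00000 ≈ 27.4000 → 27.40 m.

27.40 m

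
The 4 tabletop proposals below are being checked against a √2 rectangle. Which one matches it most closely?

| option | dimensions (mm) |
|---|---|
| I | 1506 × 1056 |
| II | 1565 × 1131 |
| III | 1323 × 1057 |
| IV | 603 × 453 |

Ratios (long/short): I ≈ 1.426; II ≈ 1.384; III ≈ 1.252; IV ≈ 1.331.
root-2 ≈ 1.414; option I is nearest (Δ 0.012).

I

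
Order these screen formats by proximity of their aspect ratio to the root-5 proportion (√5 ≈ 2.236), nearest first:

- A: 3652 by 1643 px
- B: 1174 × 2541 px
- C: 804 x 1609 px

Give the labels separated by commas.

Ratios: A = 3652 / 1643 ≈ 2.223; B = 2541 / 1174 ≈ 2.164; C = 1609 / 804 ≈ 2.001.
|Δ from 2.236|: A 0.013; B 0.072; C 0.235.

A, B, C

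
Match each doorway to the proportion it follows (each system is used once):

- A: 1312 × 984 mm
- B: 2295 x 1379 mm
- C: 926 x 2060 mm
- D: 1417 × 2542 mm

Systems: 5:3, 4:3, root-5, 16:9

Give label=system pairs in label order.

A=4:3, B=5:3, C=root-5, D=16:9

Ratios: A ≈ 1.333; B ≈ 1.664; C ≈ 2.225; D ≈ 1.794.
Targets: 5:3 ≈ 1.667; 4:3 ≈ 1.333; root-5 ≈ 2.236; 16:9 ≈ 1.778.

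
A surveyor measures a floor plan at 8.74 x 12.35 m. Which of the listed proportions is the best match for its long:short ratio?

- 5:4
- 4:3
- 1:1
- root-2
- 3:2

Ratio = 12.35 / 8.74 ≈ 1.413.
Distances: 5:4 1.250 (Δ 0.163); 4:3 1.333 (Δ 0.080); 1:1 1.000 (Δ 0.413); root-2 1.414 (Δ 0.001); 3:2 1.500 (Δ 0.087).

root-2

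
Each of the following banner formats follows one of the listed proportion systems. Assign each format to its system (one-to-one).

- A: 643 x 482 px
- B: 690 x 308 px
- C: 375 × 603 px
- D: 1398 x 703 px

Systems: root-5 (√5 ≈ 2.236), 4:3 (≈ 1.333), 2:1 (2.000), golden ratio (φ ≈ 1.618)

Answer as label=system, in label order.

A=4:3, B=root-5, C=golden ratio, D=2:1

Ratios: A ≈ 1.334; B ≈ 2.240; C ≈ 1.608; D ≈ 1.989.
Targets: root-5 ≈ 2.236; 4:3 ≈ 1.333; 2:1 ≈ 2.000; golden ratio ≈ 1.618.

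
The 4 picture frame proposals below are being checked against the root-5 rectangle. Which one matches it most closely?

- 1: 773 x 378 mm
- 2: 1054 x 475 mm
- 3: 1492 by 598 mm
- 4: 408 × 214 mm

2

Target root-5 ≈ 2.236.
1: 2.045 (Δ0.191)  2: 2.219 (Δ0.017)  3: 2.495 (Δ0.259)  4: 1.907 (Δ0.329)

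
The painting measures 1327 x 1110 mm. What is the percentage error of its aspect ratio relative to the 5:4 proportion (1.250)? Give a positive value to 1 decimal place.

4.4%

Ratio = 1327 / 1110 ≈ 1.1955.
Ideal 5:4 = 1.2500. |1.1955 − 1.2500| / 1.2500 ≈ 4.36% → 4.4%.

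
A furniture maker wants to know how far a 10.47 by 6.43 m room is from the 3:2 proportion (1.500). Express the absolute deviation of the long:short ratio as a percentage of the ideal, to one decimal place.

Ratio = 10.47 / 6.43 ≈ 1.6283.
Ideal 3:2 = 1.5000. |1.6283 − 1.5000| / 1.5000 ≈ 8.55% → 8.6%.

8.6%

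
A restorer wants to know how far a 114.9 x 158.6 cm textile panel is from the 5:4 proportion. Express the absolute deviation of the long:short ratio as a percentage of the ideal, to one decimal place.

Ratio = 158.6 / 114.9 ≈ 1.3803.
Ideal 5:4 = 1.2500. |1.3803 − 1.2500| / 1.2500 ≈ 10.42% → 10.4%.

10.4%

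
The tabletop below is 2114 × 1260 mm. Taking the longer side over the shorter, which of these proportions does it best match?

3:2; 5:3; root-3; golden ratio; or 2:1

Ratio = 2114 / 1260 ≈ 1.678.
Distances: 3:2 1.500 (Δ 0.178); 5:3 1.667 (Δ 0.011); root-3 1.732 (Δ 0.054); golden ratio 1.618 (Δ 0.060); 2:1 2.000 (Δ 0.322).

5:3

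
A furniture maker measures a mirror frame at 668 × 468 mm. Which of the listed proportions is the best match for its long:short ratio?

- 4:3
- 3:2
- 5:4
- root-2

root-2

668/468 ≈ 1.427. Nearest candidates are root-2 (1.414, off by 0.013) and 3:2 (1.500, off by 0.073).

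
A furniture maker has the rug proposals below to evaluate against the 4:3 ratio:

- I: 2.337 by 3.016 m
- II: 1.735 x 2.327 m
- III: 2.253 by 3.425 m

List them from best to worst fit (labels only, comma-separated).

I: 3.016/2.337 ≈ 1.291 → |1.291 − 1.333| = 0.042
II: 2.327/1.735 ≈ 1.341 → |1.341 − 1.333| = 0.008
III: 3.425/2.253 ≈ 1.520 → |1.520 − 1.333| = 0.187

II, I, III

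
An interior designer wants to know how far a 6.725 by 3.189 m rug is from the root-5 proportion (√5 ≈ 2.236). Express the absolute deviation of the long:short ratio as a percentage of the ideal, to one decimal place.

Ratio = 6.725 / 3.189 ≈ 2.1088.
Ideal root-5 ≈ 2.2361. |2.1088 − 2.2361| / 2.2361 ≈ 5.69% → 5.7%.

5.7%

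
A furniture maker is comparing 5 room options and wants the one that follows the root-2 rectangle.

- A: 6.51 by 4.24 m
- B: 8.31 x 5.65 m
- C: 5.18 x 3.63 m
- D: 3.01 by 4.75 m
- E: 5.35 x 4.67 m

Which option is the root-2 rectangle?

Target root-2 ≈ 1.414.
A: 1.535 (Δ0.121)  B: 1.471 (Δ0.057)  C: 1.427 (Δ0.013)  D: 1.578 (Δ0.164)  E: 1.146 (Δ0.268)

C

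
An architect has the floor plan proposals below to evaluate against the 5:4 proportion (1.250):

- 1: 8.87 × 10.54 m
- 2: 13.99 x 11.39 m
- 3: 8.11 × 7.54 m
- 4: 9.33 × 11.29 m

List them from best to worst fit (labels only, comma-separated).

Ratios: 1 = 10.54 / 8.87 ≈ 1.188; 2 = 13.99 / 11.39 ≈ 1.228; 3 = 8.11 / 7.54 ≈ 1.076; 4 = 11.29 / 9.33 ≈ 1.210.
|Δ from 1.250|: 1 0.062; 2 0.022; 3 0.174; 4 0.040.

2, 4, 1, 3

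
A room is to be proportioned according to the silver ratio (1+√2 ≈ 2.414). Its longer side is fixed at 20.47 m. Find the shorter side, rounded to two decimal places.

8.48 m

silver ratio ≈ 2.41421.
Shorter side = 20.47 ÷ 2.41421 ≈ 8.4790 → 8.48 m.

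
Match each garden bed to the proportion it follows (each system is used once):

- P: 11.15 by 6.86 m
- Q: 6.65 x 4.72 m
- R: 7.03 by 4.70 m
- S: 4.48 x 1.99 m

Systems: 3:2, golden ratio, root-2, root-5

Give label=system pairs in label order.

P = 11.15/6.86 ≈ 1.625 → golden ratio (1.618)
Q = 6.65/4.72 ≈ 1.409 → root-2 (1.414)
R = 7.03/4.70 ≈ 1.496 → 3:2 (1.500)
S = 4.48/1.99 ≈ 2.251 → root-5 (2.236)

P=golden ratio, Q=root-2, R=3:2, S=root-5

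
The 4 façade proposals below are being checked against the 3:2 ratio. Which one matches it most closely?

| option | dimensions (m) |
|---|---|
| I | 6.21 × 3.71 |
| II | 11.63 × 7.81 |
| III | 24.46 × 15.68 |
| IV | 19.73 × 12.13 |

II

Target 3:2 ≈ 1.500.
I: 1.674 (Δ0.174)  II: 1.489 (Δ0.011)  III: 1.560 (Δ0.060)  IV: 1.627 (Δ0.127)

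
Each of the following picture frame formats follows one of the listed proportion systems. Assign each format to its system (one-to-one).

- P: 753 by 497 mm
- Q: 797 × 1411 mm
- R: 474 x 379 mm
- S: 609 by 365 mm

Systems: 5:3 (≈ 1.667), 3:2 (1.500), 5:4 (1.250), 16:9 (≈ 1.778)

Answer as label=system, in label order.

Ratios: P ≈ 1.515; Q ≈ 1.770; R ≈ 1.251; S ≈ 1.668.
Targets: 5:3 ≈ 1.667; 3:2 ≈ 1.500; 5:4 ≈ 1.250; 16:9 ≈ 1.778.

P=3:2, Q=16:9, R=5:4, S=5:3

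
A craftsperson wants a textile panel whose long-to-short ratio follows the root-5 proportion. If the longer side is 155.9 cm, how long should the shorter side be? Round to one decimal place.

69.7 cm

root-5 ≈ 2.23607.
Shorter side = 155.9 ÷ 2.23607 ≈ 69.721 → 69.7 cm.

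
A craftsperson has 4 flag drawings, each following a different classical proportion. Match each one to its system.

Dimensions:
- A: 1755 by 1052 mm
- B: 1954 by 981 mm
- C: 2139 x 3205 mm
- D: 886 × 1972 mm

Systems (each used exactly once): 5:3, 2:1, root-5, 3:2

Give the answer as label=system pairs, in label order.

A=5:3, B=2:1, C=3:2, D=root-5

A = 1755/1052 ≈ 1.668 → 5:3 (1.667)
B = 1954/981 ≈ 1.992 → 2:1 (2.000)
C = 3205/2139 ≈ 1.498 → 3:2 (1.500)
D = 1972/886 ≈ 2.226 → root-5 (2.236)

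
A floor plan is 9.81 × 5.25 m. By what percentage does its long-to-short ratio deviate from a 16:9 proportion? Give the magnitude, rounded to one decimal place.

Ratio = 9.81 / 5.25 ≈ 1.8686.
Ideal 16:9 ≈ 1.7778. |1.8686 − 1.7778| / 1.7778 ≈ 5.11% → 5.1%.

5.1%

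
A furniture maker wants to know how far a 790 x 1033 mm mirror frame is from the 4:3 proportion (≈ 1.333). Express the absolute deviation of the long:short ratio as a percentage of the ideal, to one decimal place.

Ratio = 1033 / 790 ≈ 1.3076.
Ideal 4:3 ≈ 1.3333. |1.3076 − 1.3333| / 1.3333 ≈ 1.93% → 1.9%.

1.9%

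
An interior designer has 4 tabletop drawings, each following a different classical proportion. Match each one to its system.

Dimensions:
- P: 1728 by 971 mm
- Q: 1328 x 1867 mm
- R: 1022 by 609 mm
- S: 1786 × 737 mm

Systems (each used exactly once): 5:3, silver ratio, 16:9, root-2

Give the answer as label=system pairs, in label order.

Ratios: P ≈ 1.780; Q ≈ 1.406; R ≈ 1.678; S ≈ 2.423.
Targets: 5:3 ≈ 1.667; silver ratio ≈ 2.414; 16:9 ≈ 1.778; root-2 ≈ 1.414.

P=16:9, Q=root-2, R=5:3, S=silver ratio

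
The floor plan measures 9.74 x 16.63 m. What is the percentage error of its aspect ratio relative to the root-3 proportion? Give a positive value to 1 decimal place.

1.4%

Ratio = 16.63 / 9.74 ≈ 1.7074.
Ideal root-3 ≈ 1.7321. |1.7074 − 1.7321| / 1.7321 ≈ 1.43% → 1.4%.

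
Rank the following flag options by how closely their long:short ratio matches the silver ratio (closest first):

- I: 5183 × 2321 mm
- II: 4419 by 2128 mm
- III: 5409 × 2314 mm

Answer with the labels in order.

III, I, II

Ratios: I = 5183 / 2321 ≈ 2.233; II = 4419 / 2128 ≈ 2.077; III = 5409 / 2314 ≈ 2.338.
|Δ from 2.414|: I 0.181; II 0.337; III 0.076.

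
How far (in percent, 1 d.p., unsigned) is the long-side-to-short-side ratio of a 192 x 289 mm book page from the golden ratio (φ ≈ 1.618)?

7.0%

Ratio = 289 / 192 ≈ 1.5052.
Ideal golden ratio ≈ 1.6180. |1.5052 − 1.6180| / 1.6180 ≈ 6.97% → 7.0%.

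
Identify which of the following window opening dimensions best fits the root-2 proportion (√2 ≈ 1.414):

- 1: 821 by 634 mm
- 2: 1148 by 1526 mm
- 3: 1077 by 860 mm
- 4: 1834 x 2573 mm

4

Ratios (long/short): 1 ≈ 1.295; 2 ≈ 1.329; 3 ≈ 1.252; 4 ≈ 1.403.
root-2 ≈ 1.414; option 4 is nearest (Δ 0.011).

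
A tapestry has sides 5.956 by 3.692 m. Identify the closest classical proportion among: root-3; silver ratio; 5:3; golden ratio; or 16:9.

5.956/3.692 ≈ 1.613. Nearest candidates are golden ratio (1.618, off by 0.005) and 5:3 (1.667, off by 0.054).

golden ratio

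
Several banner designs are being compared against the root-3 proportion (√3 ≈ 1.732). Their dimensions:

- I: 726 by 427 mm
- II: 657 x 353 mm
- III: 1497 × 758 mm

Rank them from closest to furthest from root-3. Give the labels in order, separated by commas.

Ratios: I = 726 / 427 ≈ 1.700; II = 657 / 353 ≈ 1.861; III = 1497 / 758 ≈ 1.975.
|Δ from 1.732|: I 0.032; II 0.129; III 0.243.

I, II, III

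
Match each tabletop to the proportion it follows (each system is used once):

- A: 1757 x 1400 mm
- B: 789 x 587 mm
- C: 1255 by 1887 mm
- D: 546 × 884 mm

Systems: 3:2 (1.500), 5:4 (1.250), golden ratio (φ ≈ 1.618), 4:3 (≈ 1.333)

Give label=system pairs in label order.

A = 1757/1400 ≈ 1.255 → 5:4 (1.250)
B = 789/587 ≈ 1.344 → 4:3 (1.333)
C = 1887/1255 ≈ 1.504 → 3:2 (1.500)
D = 884/546 ≈ 1.619 → golden ratio (1.618)

A=5:4, B=4:3, C=3:2, D=golden ratio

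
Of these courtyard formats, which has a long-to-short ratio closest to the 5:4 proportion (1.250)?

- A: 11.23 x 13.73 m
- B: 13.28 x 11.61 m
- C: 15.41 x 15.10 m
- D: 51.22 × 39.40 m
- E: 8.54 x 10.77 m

Ratios (long/short): A ≈ 1.223; B ≈ 1.144; C ≈ 1.021; D ≈ 1.300; E ≈ 1.261.
5:4 ≈ 1.250; option E is nearest (Δ 0.011).

E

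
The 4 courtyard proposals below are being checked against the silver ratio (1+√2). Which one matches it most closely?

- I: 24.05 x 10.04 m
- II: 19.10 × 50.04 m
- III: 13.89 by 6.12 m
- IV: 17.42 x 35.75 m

Ratios (long/short): I ≈ 2.395; II ≈ 2.620; III ≈ 2.270; IV ≈ 2.052.
silver ratio ≈ 2.414; option I is nearest (Δ 0.019).

I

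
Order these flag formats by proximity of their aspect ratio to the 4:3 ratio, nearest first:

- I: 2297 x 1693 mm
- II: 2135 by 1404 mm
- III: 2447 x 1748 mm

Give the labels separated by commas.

I: 2297/1693 ≈ 1.357 → |1.357 − 1.333| = 0.024
II: 2135/1404 ≈ 1.521 → |1.521 − 1.333| = 0.188
III: 2447/1748 ≈ 1.400 → |1.400 − 1.333| = 0.067

I, III, II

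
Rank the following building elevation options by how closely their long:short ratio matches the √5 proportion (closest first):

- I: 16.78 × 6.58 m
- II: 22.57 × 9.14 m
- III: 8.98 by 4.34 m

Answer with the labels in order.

III, II, I

I: 16.78/6.58 ≈ 2.550 → |2.550 − 2.236| = 0.314
II: 22.57/9.14 ≈ 2.469 → |2.469 − 2.236| = 0.233
III: 8.98/4.34 ≈ 2.069 → |2.069 − 2.236| = 0.167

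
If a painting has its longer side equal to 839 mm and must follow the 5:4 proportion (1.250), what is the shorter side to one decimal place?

671.2 mm

5:4 = 1.25000.
Shorter side = 839 ÷ 1.25000 ≈ 671.200 → 671.2 mm.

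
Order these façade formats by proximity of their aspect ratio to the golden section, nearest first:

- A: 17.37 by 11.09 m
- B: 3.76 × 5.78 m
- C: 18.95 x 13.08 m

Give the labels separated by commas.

Ratios: A = 17.37 / 11.09 ≈ 1.566; B = 5.78 / 3.76 ≈ 1.537; C = 18.95 / 13.08 ≈ 1.449.
|Δ from 1.618|: A 0.052; B 0.081; C 0.169.

A, B, C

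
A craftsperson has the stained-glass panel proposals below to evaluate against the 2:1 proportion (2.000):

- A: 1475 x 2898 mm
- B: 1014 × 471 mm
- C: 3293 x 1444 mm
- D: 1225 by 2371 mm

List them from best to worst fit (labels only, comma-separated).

Ratios: A = 2898 / 1475 ≈ 1.965; B = 1014 / 471 ≈ 2.153; C = 3293 / 1444 ≈ 2.280; D = 2371 / 1225 ≈ 1.936.
|Δ from 2.000|: A 0.035; B 0.153; C 0.280; D 0.064.

A, D, B, C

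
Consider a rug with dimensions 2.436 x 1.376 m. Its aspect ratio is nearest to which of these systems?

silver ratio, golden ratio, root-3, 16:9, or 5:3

2.436/1.376 ≈ 1.770. Nearest candidates are 16:9 (1.778, off by 0.008) and root-3 (1.732, off by 0.038).

16:9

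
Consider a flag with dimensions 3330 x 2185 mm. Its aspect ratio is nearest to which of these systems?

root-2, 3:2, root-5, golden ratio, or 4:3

3:2

Ratio = 3330 / 2185 ≈ 1.524.
Distances: root-2 1.414 (Δ 0.110); 3:2 1.500 (Δ 0.024); root-5 2.236 (Δ 0.712); golden ratio 1.618 (Δ 0.094); 4:3 1.333 (Δ 0.191).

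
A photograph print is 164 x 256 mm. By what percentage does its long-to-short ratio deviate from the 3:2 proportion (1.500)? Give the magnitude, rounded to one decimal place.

Ratio = 256 / 164 ≈ 1.5610.
Ideal 3:2 = 1.5000. |1.5610 − 1.5000| / 1.5000 ≈ 4.07% → 4.1%.

4.1%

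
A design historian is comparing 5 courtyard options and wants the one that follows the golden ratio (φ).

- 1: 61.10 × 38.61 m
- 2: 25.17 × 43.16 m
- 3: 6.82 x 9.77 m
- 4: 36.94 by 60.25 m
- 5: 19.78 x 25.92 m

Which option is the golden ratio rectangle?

4

Ratios (long/short): 1 ≈ 1.582; 2 ≈ 1.715; 3 ≈ 1.433; 4 ≈ 1.631; 5 ≈ 1.310.
golden ratio ≈ 1.618; option 4 is nearest (Δ 0.013).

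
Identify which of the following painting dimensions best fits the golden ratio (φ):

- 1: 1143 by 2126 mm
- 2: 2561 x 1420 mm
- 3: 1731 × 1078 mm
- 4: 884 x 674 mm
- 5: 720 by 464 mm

Ratios (long/short): 1 ≈ 1.860; 2 ≈ 1.804; 3 ≈ 1.606; 4 ≈ 1.312; 5 ≈ 1.552.
golden ratio ≈ 1.618; option 3 is nearest (Δ 0.012).

3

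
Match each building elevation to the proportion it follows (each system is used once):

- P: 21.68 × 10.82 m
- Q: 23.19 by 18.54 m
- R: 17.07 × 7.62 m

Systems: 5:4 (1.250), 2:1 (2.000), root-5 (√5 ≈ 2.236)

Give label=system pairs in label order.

Ratios: P ≈ 2.004; Q ≈ 1.251; R ≈ 2.240.
Targets: 5:4 ≈ 1.250; 2:1 ≈ 2.000; root-5 ≈ 2.236.

P=2:1, Q=5:4, R=root-5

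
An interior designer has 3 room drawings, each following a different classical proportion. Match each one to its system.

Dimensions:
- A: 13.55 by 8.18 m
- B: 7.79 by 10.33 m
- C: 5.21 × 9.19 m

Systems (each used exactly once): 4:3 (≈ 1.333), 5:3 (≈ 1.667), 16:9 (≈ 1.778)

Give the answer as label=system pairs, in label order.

A=5:3, B=4:3, C=16:9

Ratios: A ≈ 1.656; B ≈ 1.326; C ≈ 1.764.
Targets: 4:3 ≈ 1.333; 5:3 ≈ 1.667; 16:9 ≈ 1.778.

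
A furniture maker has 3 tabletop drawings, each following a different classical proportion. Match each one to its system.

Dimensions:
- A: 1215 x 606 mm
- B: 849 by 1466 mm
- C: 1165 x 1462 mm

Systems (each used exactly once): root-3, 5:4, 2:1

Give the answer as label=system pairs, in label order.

Ratios: A ≈ 2.005; B ≈ 1.727; C ≈ 1.255.
Targets: root-3 ≈ 1.732; 5:4 ≈ 1.250; 2:1 ≈ 2.000.

A=2:1, B=root-3, C=5:4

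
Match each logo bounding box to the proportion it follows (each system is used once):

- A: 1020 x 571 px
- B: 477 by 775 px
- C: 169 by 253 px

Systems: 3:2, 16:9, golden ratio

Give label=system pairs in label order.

A=16:9, B=golden ratio, C=3:2

Ratios: A ≈ 1.786; B ≈ 1.625; C ≈ 1.497.
Targets: 3:2 ≈ 1.500; 16:9 ≈ 1.778; golden ratio ≈ 1.618.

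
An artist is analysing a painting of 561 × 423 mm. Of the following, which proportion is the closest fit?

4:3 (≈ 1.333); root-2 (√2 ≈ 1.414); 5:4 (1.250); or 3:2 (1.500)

4:3

Ratio = 561 / 423 ≈ 1.326.
Distances: 4:3 1.333 (Δ 0.007); root-2 1.414 (Δ 0.088); 5:4 1.250 (Δ 0.076); 3:2 1.500 (Δ 0.174).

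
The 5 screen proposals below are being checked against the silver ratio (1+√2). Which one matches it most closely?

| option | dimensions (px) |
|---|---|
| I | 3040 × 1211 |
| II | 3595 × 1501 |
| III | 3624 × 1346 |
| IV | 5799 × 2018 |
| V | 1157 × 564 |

Target silver ratio ≈ 2.414.
I: 2.510 (Δ0.096)  II: 2.395 (Δ0.019)  III: 2.692 (Δ0.278)  IV: 2.874 (Δ0.460)  V: 2.051 (Δ0.363)

II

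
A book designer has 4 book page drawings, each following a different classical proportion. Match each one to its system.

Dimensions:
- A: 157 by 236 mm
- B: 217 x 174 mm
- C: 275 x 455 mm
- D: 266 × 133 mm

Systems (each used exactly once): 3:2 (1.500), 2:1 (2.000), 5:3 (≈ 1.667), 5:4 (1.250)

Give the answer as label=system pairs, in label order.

A=3:2, B=5:4, C=5:3, D=2:1

Ratios: A ≈ 1.503; B ≈ 1.247; C ≈ 1.655; D ≈ 2.000.
Targets: 3:2 ≈ 1.500; 2:1 ≈ 2.000; 5:3 ≈ 1.667; 5:4 ≈ 1.250.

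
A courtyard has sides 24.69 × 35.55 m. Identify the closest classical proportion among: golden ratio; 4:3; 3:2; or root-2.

root-2

Ratio = 35.55 / 24.69 ≈ 1.440.
Distances: golden ratio 1.618 (Δ 0.178); 4:3 1.333 (Δ 0.107); 3:2 1.500 (Δ 0.060); root-2 1.414 (Δ 0.026).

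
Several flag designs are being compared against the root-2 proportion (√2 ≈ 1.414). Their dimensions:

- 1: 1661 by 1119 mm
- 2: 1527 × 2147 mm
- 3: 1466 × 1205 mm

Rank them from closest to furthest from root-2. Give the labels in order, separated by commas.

1: 1661/1119 ≈ 1.484 → |1.484 − 1.414| = 0.070
2: 2147/1527 ≈ 1.406 → |1.406 − 1.414| = 0.008
3: 1466/1205 ≈ 1.217 → |1.217 − 1.414| = 0.197

2, 1, 3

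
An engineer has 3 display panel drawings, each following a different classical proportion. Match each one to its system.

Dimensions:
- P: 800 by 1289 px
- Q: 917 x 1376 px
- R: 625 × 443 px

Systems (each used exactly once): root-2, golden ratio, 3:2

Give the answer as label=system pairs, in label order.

Ratios: P ≈ 1.611; Q ≈ 1.501; R ≈ 1.411.
Targets: root-2 ≈ 1.414; golden ratio ≈ 1.618; 3:2 ≈ 1.500.

P=golden ratio, Q=3:2, R=root-2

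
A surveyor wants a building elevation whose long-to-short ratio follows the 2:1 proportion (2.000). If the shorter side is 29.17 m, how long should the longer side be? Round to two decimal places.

2:1 = 2.00000.
Longer side = 29.17 × 2.00000 ≈ 58.3400 → 58.34 m.

58.34 m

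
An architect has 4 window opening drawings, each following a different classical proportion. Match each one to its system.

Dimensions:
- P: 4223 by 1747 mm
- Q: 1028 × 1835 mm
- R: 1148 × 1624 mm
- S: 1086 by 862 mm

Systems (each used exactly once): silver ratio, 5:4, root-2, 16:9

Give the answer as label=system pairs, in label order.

P=silver ratio, Q=16:9, R=root-2, S=5:4

Ratios: P ≈ 2.417; Q ≈ 1.785; R ≈ 1.415; S ≈ 1.260.
Targets: silver ratio ≈ 2.414; 5:4 ≈ 1.250; root-2 ≈ 1.414; 16:9 ≈ 1.778.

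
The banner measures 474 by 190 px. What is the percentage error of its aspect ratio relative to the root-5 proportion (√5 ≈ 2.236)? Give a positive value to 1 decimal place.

11.6%

Ratio = 474 / 190 ≈ 2.4947.
Ideal root-5 ≈ 2.2361. |2.4947 − 2.2361| / 2.2361 ≈ 11.56% → 11.6%.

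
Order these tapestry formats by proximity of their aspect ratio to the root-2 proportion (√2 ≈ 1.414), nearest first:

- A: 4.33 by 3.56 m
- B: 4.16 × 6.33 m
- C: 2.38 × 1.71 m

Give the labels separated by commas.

A: 4.33/3.56 ≈ 1.216 → |1.216 − 1.414| = 0.198
B: 6.33/4.16 ≈ 1.522 → |1.522 − 1.414| = 0.108
C: 2.38/1.71 ≈ 1.392 → |1.392 − 1.414| = 0.022

C, B, A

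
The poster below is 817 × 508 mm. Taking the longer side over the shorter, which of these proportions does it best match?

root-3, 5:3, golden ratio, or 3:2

817/508 ≈ 1.608. Nearest candidates are golden ratio (1.618, off by 0.010) and 5:3 (1.667, off by 0.059).

golden ratio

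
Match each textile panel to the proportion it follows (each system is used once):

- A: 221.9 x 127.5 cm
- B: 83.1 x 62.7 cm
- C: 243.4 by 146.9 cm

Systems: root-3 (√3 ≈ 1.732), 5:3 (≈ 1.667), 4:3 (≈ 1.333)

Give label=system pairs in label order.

A=root-3, B=4:3, C=5:3

Ratios: A ≈ 1.740; B ≈ 1.325; C ≈ 1.657.
Targets: root-3 ≈ 1.732; 5:3 ≈ 1.667; 4:3 ≈ 1.333.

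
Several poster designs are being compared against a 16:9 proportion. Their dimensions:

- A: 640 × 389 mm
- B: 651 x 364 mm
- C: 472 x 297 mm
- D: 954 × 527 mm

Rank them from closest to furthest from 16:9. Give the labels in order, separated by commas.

A: 640/389 ≈ 1.645 → |1.645 − 1.778| = 0.133
B: 651/364 ≈ 1.788 → |1.788 − 1.778| = 0.010
C: 472/297 ≈ 1.589 → |1.589 − 1.778| = 0.189
D: 954/527 ≈ 1.810 → |1.810 − 1.778| = 0.032

B, D, A, C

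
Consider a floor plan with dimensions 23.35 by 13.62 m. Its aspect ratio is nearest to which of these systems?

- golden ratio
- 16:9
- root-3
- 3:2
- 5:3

Ratio = 23.35 / 13.62 ≈ 1.714.
Distances: golden ratio 1.618 (Δ 0.096); 16:9 1.778 (Δ 0.064); root-3 1.732 (Δ 0.018); 3:2 1.500 (Δ 0.214); 5:3 1.667 (Δ 0.047).

root-3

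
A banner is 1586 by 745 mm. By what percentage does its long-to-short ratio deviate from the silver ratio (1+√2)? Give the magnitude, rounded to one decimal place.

11.8%

Ratio = 1586 / 745 ≈ 2.1289.
Ideal silver ratio ≈ 2.4142. |2.1289 − 2.4142| / 2.4142 ≈ 11.82% → 11.8%.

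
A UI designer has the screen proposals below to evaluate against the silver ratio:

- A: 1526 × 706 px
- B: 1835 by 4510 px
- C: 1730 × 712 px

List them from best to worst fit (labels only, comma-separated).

C, B, A

Ratios: A = 1526 / 706 ≈ 2.161; B = 4510 / 1835 ≈ 2.458; C = 1730 / 712 ≈ 2.430.
|Δ from 2.414|: A 0.253; B 0.044; C 0.016.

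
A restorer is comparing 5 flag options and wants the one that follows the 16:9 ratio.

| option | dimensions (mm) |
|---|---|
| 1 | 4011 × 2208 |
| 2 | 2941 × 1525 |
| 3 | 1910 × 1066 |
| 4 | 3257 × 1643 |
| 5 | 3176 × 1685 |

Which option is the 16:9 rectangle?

3

Ratios (long/short): 1 ≈ 1.817; 2 ≈ 1.929; 3 ≈ 1.792; 4 ≈ 1.982; 5 ≈ 1.885.
16:9 ≈ 1.778; option 3 is nearest (Δ 0.014).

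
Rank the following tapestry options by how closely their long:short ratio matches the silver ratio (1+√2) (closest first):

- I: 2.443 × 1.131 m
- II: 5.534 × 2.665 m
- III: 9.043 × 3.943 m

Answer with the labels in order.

Ratios: I = 2.443 / 1.131 ≈ 2.160; II = 5.534 / 2.665 ≈ 2.077; III = 9.043 / 3.943 ≈ 2.293.
|Δ from 2.414|: I 0.254; II 0.337; III 0.121.

III, I, II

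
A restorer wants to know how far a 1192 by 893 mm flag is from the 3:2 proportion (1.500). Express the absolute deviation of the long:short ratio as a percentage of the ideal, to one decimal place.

11.0%

Ratio = 1192 / 893 ≈ 1.3348.
Ideal 3:2 = 1.5000. |1.3348 − 1.5000| / 1.5000 ≈ 11.01% → 11.0%.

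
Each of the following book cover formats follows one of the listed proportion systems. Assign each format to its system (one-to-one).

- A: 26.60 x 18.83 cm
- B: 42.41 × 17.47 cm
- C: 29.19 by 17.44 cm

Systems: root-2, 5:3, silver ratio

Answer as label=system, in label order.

A = 26.60/18.83 ≈ 1.413 → root-2 (1.414)
B = 42.41/17.47 ≈ 2.428 → silver ratio (2.414)
C = 29.19/17.44 ≈ 1.674 → 5:3 (1.667)

A=root-2, B=silver ratio, C=5:3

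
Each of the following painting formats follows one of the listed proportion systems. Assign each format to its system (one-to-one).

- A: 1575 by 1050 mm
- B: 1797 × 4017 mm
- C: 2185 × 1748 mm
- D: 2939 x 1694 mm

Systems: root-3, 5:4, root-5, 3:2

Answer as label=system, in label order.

Ratios: A ≈ 1.500; B ≈ 2.235; C ≈ 1.250; D ≈ 1.735.
Targets: root-3 ≈ 1.732; 5:4 ≈ 1.250; root-5 ≈ 2.236; 3:2 ≈ 1.500.

A=3:2, B=root-5, C=5:4, D=root-3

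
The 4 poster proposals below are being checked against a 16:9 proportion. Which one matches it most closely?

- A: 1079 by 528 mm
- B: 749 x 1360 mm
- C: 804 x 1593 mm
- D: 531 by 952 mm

D

Ratios (long/short): A ≈ 2.044; B ≈ 1.816; C ≈ 1.981; D ≈ 1.793.
16:9 ≈ 1.778; option D is nearest (Δ 0.015).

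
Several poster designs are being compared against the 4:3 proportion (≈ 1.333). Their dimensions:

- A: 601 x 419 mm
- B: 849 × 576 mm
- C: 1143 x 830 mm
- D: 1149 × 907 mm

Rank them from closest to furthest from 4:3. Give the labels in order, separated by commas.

C, D, A, B

Ratios: A = 601 / 419 ≈ 1.434; B = 849 / 576 ≈ 1.474; C = 1143 / 830 ≈ 1.377; D = 1149 / 907 ≈ 1.267.
|Δ from 1.333|: A 0.101; B 0.141; C 0.044; D 0.066.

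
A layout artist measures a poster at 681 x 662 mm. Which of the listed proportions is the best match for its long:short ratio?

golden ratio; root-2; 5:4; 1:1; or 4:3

1:1

Ratio = 681 / 662 ≈ 1.029.
Distances: golden ratio 1.618 (Δ 0.589); root-2 1.414 (Δ 0.385); 5:4 1.250 (Δ 0.221); 1:1 1.000 (Δ 0.029); 4:3 1.333 (Δ 0.304).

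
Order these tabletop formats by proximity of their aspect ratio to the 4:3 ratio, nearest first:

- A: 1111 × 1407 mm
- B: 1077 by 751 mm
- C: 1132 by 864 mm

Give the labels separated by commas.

A: 1407/1111 ≈ 1.266 → |1.266 − 1.333| = 0.067
B: 1077/751 ≈ 1.434 → |1.434 − 1.333| = 0.101
C: 1132/864 ≈ 1.310 → |1.310 − 1.333| = 0.023

C, A, B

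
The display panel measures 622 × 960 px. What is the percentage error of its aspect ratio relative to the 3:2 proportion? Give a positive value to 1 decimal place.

2.9%

Ratio = 960 / 622 ≈ 1.5434.
Ideal 3:2 = 1.5000. |1.5434 − 1.5000| / 1.5000 ≈ 2.89% → 2.9%.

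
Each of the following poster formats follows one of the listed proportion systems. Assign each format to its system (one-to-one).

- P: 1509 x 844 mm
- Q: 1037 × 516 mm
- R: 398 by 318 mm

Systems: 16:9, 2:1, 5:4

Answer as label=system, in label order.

Ratios: P ≈ 1.788; Q ≈ 2.010; R ≈ 1.252.
Targets: 16:9 ≈ 1.778; 2:1 ≈ 2.000; 5:4 ≈ 1.250.

P=16:9, Q=2:1, R=5:4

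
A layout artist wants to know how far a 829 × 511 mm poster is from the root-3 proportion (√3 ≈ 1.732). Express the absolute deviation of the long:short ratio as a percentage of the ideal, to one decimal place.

Ratio = 829 / 511 ≈ 1.6223.
Ideal root-3 ≈ 1.7321. |1.6223 − 1.7321| / 1.7321 ≈ 6.34% → 6.3%.

6.3%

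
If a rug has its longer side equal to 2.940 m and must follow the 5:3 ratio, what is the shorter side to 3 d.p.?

5:3 ≈ 1.66667.
Shorter side = 2.940 ÷ 1.66667 ≈ 1.76400 → 1.764 m.

1.764 m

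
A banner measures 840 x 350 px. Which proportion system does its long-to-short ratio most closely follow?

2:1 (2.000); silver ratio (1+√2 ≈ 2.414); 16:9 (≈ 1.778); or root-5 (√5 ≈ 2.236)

840/350 ≈ 2.400. Nearest candidates are silver ratio (2.414, off by 0.014) and root-5 (2.236, off by 0.164).

silver ratio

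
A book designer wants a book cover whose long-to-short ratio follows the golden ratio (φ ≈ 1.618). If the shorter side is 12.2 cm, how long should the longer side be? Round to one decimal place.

19.7 cm

golden ratio ≈ 1.61803.
Longer side = 12.2 × 1.61803 ≈ 19.740 → 19.7 cm.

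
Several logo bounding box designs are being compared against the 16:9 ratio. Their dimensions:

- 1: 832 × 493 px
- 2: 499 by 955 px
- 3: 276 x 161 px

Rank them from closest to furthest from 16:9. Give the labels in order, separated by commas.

3, 1, 2

1: 832/493 ≈ 1.688 → |1.688 − 1.778| = 0.090
2: 955/499 ≈ 1.914 → |1.914 − 1.778| = 0.136
3: 276/161 ≈ 1.714 → |1.714 − 1.778| = 0.064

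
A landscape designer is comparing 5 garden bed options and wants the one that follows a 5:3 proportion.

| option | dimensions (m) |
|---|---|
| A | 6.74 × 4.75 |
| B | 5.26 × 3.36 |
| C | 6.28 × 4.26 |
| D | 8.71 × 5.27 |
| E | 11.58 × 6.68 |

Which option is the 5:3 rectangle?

Ratios (long/short): A ≈ 1.419; B ≈ 1.565; C ≈ 1.474; D ≈ 1.653; E ≈ 1.734.
5:3 ≈ 1.667; option D is nearest (Δ 0.014).

D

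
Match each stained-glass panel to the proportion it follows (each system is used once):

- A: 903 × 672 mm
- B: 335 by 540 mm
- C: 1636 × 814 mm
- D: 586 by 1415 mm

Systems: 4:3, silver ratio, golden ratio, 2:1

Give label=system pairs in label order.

A = 903/672 ≈ 1.344 → 4:3 (1.333)
B = 540/335 ≈ 1.612 → golden ratio (1.618)
C = 1636/814 ≈ 2.010 → 2:1 (2.000)
D = 1415/586 ≈ 2.415 → silver ratio (2.414)

A=4:3, B=golden ratio, C=2:1, D=silver ratio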